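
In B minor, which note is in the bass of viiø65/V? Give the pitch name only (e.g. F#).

G#

The applied chord viiø65/V is rooted on E#: E#-G#-B-D#.
The figure 65 means first inversion — the third is in the bass.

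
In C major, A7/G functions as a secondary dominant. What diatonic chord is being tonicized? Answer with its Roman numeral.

The chord is a dominant seventh chord on A.
A dominant resolves down a perfect fifth: A → D. In C major, D is scale degree 2, i.e. ii.

ii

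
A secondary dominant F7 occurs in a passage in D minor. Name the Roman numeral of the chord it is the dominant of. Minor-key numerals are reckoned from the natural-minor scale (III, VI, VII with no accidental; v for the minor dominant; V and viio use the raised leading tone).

VI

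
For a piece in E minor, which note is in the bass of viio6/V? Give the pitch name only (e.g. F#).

The applied chord viio6/V is rooted on A#: A#-C#-E.
The figure 6 means first inversion — the third is in the bass.

C#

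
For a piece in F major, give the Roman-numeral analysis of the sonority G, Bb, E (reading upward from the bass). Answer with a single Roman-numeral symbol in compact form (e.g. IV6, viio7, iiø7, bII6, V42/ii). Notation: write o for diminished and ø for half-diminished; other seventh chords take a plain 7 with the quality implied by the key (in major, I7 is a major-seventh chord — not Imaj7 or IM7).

Stacked in thirds the chord is E-G-Bb: a diminished triad on E.
In F major, E is the leading tone; the diatonic diminished triad there is viio.
With G in the bass the chord is in first inversion, so the figured bass is 6.

viio6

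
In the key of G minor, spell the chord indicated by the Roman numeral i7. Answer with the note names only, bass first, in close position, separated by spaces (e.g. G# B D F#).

G Bb D F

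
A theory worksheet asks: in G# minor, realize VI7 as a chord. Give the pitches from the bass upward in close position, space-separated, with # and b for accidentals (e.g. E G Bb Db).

The numeral's case and figure indicate a major seventh chord. In G# minor its root, the sixth degree, is E.
Stacking thirds from E gives E-G#-B-D#.

E G# B D#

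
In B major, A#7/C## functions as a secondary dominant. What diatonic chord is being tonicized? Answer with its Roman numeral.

The chord is a dominant seventh chord on A#.
A dominant resolves down a perfect fifth: A# → D#. In B major, D# is scale degree 3, i.e. iii.

iii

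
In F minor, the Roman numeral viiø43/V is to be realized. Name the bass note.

F

The applied chord viiø43/V is rooted on B: B-D-F-A.
The figure 43 means second inversion — the fifth is in the bass.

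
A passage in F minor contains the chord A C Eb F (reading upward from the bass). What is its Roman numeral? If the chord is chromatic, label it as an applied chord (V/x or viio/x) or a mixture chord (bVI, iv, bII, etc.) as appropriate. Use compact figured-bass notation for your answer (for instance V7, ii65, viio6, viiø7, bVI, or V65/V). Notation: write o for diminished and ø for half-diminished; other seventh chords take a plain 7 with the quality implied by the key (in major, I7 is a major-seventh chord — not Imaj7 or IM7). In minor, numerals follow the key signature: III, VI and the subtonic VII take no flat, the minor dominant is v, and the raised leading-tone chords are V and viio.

V65/iv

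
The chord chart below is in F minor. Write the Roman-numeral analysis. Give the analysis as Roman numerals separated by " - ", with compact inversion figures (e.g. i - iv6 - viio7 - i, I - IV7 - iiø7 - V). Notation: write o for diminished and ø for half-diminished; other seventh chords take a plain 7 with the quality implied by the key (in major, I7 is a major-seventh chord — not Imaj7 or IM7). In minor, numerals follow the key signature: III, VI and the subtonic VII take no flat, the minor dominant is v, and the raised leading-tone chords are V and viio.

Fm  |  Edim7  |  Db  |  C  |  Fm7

i - viio7 - VI - V - i7

Fm: minor triad on F = scale degree 1 → i.
Edim7: root E is the leading tone; fully diminished seventh chord there is viio7.
Db has root Db, degree 6 in F minor, so VI.
C: root C is the dominant; major triad there is V.
Fm7 has root F, degree 1 in F minor, so i7.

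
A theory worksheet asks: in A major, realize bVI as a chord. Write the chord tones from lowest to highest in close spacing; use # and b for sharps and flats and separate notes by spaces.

F A C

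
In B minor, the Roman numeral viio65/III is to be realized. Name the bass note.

The applied chord viio65/III is rooted on C#: C#-E-G-Bb.
The figure 65 means first inversion — the third is in the bass.

E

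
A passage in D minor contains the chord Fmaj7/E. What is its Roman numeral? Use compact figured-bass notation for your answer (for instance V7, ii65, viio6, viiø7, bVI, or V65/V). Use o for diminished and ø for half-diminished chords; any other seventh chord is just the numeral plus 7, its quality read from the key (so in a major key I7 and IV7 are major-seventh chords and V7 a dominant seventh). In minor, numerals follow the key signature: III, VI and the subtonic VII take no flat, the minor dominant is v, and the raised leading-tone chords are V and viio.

The pitches F-A-C-E form a major seventh chord rooted on F.
In D minor, F is the mediant; the diatonic major seventh chord there is III7.
With E in the bass the chord is in third inversion, so the figured bass is 42.

III42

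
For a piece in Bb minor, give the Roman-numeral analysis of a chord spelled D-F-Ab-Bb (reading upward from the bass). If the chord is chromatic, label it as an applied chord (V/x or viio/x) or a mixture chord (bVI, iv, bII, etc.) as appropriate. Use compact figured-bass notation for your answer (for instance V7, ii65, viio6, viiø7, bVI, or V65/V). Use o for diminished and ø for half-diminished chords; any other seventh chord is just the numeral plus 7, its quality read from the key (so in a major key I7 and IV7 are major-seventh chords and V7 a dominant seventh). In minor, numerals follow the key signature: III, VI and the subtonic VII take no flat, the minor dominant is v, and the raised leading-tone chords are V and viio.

V65/iv

Stacked in thirds the chord is Bb-D-F-Ab: a dominant seventh chord on Bb.
Bb is not a diatonic chord root with this quality in Bb minor, but it lies a perfect fifth above Eb (iv), so the chord functions as an applied dominant of iv.
With D in the bass the chord is in first inversion, so the figured bass is 65.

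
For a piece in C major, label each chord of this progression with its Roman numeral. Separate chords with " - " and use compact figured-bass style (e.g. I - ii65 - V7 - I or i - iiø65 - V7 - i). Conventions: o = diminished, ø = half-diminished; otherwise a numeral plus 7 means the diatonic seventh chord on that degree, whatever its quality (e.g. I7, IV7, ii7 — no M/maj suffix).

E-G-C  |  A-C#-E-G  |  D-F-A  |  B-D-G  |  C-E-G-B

E-G-C has root C, degree 1 in C major, so I6.
A-C#-E-G: chromatic; A is V of ii, so V7/ii.
D-F-A: minor triad on D = scale degree 2 → ii.
B-D-G: root G is the dominant; major triad there is V6.
C-E-G-B: major seventh chord on C = scale degree 1 → I7.

I6 - V7/ii - ii - V6 - I7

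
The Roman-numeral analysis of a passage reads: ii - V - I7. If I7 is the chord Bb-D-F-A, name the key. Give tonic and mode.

Bb major

The anchor chord is a major seventh chord on Bb, labeled I7.
If Bb is scale degree 1 and the mode makes that degree carry a major seventh chord, the tonic is Bb and the mode is major.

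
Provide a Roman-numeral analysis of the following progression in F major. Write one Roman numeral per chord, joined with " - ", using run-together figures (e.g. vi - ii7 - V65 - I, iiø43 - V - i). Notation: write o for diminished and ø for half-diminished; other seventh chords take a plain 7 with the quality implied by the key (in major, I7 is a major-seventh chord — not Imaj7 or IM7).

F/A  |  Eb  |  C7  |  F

I6 - bVII - V7 - I

F/A: major triad on F = scale degree 1 → I6.
Eb is non-diatonic — bVII, a mixture chord from F minor.
C7 has root C, degree 5 in F major, so V7.
F: root F is the tonic; major triad there is I.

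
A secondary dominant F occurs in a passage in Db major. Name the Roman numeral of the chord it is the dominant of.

vi

The chord is a major triad on F.
A dominant resolves down a perfect fifth: F → Bb. In Db major, Bb is scale degree 6, i.e. vi.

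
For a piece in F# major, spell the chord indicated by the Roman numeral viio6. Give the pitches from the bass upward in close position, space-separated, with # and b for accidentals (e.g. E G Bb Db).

The numeral's case and figure indicate a diminished triad. In F# major its root, scale degree 7, is E#.
Stacking thirds from E# gives E#-G#-B.
The figured bass 6 indicates first inversion, placing the third (G#) in the bass: G#-B-E#.

G# B E#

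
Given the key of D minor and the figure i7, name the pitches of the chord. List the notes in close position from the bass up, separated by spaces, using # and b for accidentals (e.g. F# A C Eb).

D F A C

The numeral's case and figure indicate a minor seventh chord. In D minor its root, the first degree, is D.
Stacking thirds from D gives D-F-A-C.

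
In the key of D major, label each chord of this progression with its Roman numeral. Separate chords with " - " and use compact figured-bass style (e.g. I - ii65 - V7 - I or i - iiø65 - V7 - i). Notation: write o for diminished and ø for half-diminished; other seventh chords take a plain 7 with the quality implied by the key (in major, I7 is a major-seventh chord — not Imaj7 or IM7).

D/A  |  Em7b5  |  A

D/A: major triad on D = scale degree 1 → I64.
Em7b5: half-diminished seventh chord on E — chromatic; iiø7 (borrowed from the parallel minor).
A has root A, degree 5 in D major, so V.

I64 - iiø7 - V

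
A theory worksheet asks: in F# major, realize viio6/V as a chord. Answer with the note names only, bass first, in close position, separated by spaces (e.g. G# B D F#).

D# F# B#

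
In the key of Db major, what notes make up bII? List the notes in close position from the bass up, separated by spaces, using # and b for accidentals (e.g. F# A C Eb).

Ebb Gb Bbb

bII is the Neapolitan chord — a major triad on the lowered second degree. In Db major that root is Ebb.
So the chord is Ebb-Gb-Bbb, a major triad.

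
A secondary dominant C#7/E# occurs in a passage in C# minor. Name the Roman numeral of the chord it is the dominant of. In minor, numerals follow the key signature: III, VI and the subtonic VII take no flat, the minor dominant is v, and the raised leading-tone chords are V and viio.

iv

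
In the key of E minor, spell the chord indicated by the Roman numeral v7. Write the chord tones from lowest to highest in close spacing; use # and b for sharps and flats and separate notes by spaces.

The numeral's case and figure indicate a minor seventh chord. In E minor its root, the fifth degree, is B.
That chord is spelled B-D-F#-A.

B D F# A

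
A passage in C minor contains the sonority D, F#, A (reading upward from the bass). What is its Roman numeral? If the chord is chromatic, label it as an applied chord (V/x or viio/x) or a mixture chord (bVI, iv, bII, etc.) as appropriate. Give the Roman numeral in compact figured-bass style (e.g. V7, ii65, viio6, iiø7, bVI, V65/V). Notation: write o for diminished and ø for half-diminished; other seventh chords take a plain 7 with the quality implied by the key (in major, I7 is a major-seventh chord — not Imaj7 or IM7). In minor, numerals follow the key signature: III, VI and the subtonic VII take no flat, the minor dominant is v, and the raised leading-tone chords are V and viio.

V/V

Stacked in thirds the chord is D-F#-A: a major triad on D.
D is not a diatonic chord root with this quality in C minor, but it lies a perfect fifth above G (V), so the chord functions as an applied dominant of V.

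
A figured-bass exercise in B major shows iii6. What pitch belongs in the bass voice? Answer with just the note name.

F#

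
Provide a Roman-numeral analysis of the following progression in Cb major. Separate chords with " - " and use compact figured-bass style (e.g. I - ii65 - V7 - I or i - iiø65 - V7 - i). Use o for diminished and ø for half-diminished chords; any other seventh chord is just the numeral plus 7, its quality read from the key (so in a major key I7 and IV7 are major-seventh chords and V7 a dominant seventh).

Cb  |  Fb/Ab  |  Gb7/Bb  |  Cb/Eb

Cb: root Cb is the tonic; major triad there is I.
Fb/Ab has root Fb, degree 4 in Cb major, so IV6.
Gb7/Bb: dominant seventh chord on Gb = scale degree 5 → V65.
Cb/Eb has root Cb, degree 1 in Cb major, so I6.

I - IV6 - V65 - I6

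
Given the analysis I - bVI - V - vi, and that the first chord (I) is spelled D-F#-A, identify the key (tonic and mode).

The chord D is a major triad rooted on D; its label is I.
If D is scale degree 1 and the mode makes that degree carry a major triad, the tonic is D and the mode is major.

D major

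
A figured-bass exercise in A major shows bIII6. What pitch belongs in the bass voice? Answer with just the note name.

E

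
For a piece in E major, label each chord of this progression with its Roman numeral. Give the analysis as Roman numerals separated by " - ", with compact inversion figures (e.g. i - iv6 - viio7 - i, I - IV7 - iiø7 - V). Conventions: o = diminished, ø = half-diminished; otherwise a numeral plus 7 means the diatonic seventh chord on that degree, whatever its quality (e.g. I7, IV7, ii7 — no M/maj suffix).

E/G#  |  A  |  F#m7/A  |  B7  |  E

E/G# has root E, degree 1 in E major, so I6.
A: root A is the subdominant; major triad there is IV.
F#m7/A has root F#, degree 2 in E major, so ii65.
B7: dominant seventh chord on B = scale degree 5 → V7.
E: root E is the tonic; major triad there is I.

I6 - IV - ii65 - V7 - I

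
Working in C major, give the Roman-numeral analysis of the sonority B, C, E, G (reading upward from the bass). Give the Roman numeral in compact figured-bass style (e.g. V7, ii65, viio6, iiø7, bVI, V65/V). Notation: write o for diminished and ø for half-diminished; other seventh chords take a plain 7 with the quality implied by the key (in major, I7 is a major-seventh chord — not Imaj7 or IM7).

I42

The pitches C-E-G-B form a major seventh chord rooted on C.
In C major, C is the tonic; the diatonic major seventh chord there is I7.
With B in the bass the chord is in third inversion, so the figured bass is 42.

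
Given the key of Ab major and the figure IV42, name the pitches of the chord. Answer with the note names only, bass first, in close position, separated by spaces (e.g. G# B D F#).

The numeral's case and figure indicate a major seventh chord. In Ab major its root, the fourth degree, is Db.
That chord is spelled Db-F-Ab-C.
The figured bass 42 indicates third inversion, placing the seventh (C) in the bass: C-Db-F-Ab.

C Db F Ab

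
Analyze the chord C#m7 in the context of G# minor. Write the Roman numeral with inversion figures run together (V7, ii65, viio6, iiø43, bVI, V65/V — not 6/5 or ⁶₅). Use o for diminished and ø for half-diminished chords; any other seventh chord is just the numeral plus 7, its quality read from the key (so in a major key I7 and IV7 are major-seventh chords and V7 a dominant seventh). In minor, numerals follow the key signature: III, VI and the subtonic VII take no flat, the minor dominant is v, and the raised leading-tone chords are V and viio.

The pitches C#-E-G#-B form a minor seventh chord rooted on C#.
C# is scale degree 4 in G# minor, and a minor seventh chord on that degree is written iv7.

iv7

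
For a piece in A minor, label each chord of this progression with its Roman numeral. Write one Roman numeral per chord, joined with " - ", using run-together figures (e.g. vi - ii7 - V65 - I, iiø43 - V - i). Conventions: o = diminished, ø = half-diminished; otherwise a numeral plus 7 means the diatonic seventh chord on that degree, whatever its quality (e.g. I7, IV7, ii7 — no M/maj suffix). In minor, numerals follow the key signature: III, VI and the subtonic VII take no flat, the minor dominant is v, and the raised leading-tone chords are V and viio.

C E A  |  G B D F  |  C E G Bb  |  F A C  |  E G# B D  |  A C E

C-E-A: minor triad on A = scale degree 1 → i6.
G-B-D-F has root G, degree 7 in A minor, so VII7.
C-E-G-Bb is the secondary dominant of VI (dominant seventh chord on C): V7/VI.
F-A-C: root F is the submediant; major triad there is VI.
E-G#-B-D: root E is the dominant; dominant seventh chord there is V7.
A-C-E: minor triad on A = scale degree 1 → i.

i6 - VII7 - V7/VI - VI - V7 - i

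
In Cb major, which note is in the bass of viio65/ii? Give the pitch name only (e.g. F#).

Eb

The applied chord viio65/ii is rooted on C: C-Eb-Gb-Bbb.
The figure 65 means first inversion — the third is in the bass.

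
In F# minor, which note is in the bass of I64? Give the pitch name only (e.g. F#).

I in F# minor has root F#; the chord is F#-A#-C#.
The figure 64 means second inversion — the fifth is in the bass.

C#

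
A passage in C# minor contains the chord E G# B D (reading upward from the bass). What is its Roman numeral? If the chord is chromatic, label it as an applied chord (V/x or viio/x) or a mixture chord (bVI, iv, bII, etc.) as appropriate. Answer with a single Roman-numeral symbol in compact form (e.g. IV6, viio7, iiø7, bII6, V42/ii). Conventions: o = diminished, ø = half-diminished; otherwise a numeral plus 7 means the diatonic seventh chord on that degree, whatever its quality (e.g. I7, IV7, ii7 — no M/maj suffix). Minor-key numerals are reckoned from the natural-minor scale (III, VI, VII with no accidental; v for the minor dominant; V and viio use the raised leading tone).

V7/VI

Stacked in thirds the chord is E-G#-B-D: a dominant seventh chord on E.
E is not a diatonic chord root with this quality in C# minor, but it lies a perfect fifth above A (VI), so the chord functions as an applied dominant of VI.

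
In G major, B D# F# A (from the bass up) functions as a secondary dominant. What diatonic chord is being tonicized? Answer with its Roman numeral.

vi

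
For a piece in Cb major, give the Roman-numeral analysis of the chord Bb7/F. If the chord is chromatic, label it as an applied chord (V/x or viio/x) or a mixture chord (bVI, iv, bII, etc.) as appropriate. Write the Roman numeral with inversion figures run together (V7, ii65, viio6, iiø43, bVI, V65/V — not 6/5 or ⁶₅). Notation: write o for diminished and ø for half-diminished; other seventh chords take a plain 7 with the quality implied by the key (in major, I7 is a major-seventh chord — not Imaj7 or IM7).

V43/iii

The pitches Bb-D-F-Ab form a dominant seventh chord rooted on Bb.
Bb is not a diatonic chord root with this quality in Cb major, but it lies a perfect fifth above Eb (iii), so the chord functions as an applied dominant of iii.
With F in the bass the chord is in second inversion, so the figured bass is 43.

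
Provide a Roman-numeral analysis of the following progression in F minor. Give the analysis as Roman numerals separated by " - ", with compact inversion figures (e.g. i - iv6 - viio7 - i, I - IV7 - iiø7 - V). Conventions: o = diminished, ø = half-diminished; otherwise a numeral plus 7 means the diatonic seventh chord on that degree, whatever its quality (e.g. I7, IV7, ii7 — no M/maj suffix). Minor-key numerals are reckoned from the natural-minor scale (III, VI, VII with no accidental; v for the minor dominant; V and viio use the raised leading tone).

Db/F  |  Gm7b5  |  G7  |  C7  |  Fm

Db/F: root Db is the submediant; major triad there is VI6.
Gm7b5 has root G, degree 2 in F minor, so iiø7.
G7 is the secondary dominant of V (dominant seventh chord on G): V7/V.
C7: dominant seventh chord on C = scale degree 5 → V7.
Fm: root F is the tonic; minor triad there is i.

VI6 - iiø7 - V7/V - V7 - i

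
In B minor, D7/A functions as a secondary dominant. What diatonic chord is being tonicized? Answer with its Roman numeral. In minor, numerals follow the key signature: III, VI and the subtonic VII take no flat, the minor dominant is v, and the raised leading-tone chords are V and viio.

VI

The chord is a dominant seventh chord on D.
A dominant resolves down a perfect fifth: D → G. In B minor, G is scale degree 6, i.e. VI.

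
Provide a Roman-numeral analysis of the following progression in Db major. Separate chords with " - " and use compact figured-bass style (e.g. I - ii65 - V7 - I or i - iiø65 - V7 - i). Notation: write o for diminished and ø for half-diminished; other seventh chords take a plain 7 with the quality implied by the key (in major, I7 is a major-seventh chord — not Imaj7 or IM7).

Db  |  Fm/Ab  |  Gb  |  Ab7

I - iii6 - IV - V7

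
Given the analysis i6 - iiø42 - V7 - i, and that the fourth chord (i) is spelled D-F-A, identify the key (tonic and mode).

The chord Dm is a minor triad rooted on D; its label is i.
If D is scale degree 1 and the mode makes that degree carry a minor triad, the tonic is D and the mode is minor.

D minor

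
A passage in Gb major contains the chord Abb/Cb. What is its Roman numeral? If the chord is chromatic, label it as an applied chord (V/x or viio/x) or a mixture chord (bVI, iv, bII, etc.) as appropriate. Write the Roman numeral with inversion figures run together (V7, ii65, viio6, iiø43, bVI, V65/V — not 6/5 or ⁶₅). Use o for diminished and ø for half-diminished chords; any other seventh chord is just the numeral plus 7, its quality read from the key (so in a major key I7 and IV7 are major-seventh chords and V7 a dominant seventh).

Stacked in thirds the chord is Abb-Cb-Ebb: a major triad on Abb.
Abb is the lowered second degree of Gb major (diatonic 2 would be Ab). This is the Neapolitan sixth — a major triad on the lowered second degree, here in its customary first inversion.
With Cb in the bass the chord is in first inversion, so the figured bass is 6.

bII6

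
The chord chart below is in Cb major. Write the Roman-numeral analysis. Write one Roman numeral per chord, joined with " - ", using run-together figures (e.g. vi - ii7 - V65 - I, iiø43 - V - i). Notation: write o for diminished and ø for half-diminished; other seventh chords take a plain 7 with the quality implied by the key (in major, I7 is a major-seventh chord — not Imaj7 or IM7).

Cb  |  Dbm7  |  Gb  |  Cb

I - ii7 - V - I

Cb: root Cb is the tonic; major triad there is I.
Dbm7: minor seventh chord on Db = scale degree 2 → ii7.
Gb has root Gb, degree 5 in Cb major, so V.
Cb has root Cb, degree 1 in Cb major, so I.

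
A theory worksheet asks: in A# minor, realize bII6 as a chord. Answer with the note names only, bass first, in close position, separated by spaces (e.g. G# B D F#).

D# F# B

bII6 is the Neapolitan sixth — a major triad on the lowered second degree, here in its customary first inversion. In A# minor that root is B.
So the chord is B-D#-F#, a major triad.
With the 6 figure the chord is in first inversion; from the bass D# upward in close position it reads D#-F#-B.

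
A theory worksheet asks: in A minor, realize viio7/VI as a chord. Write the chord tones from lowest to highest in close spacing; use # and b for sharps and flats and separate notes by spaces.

viio7/VI is a secondary leading-tone chord. The target VI is F in A minor; the applied chord is rooted a semitone below, on E.
Building a fully diminished seventh chord on E gives E-G-Bb-Db.

E G Bb Db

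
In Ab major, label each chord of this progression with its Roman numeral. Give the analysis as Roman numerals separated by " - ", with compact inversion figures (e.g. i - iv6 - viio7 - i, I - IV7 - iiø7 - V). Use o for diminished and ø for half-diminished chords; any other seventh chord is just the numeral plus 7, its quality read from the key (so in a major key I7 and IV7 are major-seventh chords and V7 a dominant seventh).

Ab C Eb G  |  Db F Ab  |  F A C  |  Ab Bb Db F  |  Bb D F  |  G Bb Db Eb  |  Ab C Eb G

I7 - IV - V/ii - ii42 - V/V - V65 - I7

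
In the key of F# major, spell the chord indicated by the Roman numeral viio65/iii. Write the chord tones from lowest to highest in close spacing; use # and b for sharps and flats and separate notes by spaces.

viio65/iii is a secondary leading-tone chord. The target iii is A# in F# major; the applied chord is rooted a semitone below, on G##.
Building a fully diminished seventh chord on G## gives G##-B#-D#-F#.
The figured bass 65 indicates first inversion, placing the third (B#) in the bass: B#-D#-F#-G##.

B# D# F# G##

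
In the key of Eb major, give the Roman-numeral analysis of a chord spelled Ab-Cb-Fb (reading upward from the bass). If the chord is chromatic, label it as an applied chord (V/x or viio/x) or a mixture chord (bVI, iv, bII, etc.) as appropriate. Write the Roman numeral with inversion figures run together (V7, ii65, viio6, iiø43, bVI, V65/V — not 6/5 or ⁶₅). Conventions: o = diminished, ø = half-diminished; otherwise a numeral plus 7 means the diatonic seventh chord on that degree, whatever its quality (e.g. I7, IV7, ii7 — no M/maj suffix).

The pitches Fb-Ab-Cb form a major triad rooted on Fb.
Fb is the lowered second degree of Eb major (diatonic 2 would be F). This is the Neapolitan sixth — a major triad on the lowered second degree, here in its customary first inversion.
With Ab in the bass the chord is in first inversion, so the figured bass is 6.

bII6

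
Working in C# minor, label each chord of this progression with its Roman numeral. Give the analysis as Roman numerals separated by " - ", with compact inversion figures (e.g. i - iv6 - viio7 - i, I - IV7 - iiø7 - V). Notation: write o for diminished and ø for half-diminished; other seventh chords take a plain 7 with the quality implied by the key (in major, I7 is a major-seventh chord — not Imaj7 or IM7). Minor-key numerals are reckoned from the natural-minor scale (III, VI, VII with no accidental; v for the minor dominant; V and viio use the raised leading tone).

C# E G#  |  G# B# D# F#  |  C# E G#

C#-E-G#: minor triad on C# = scale degree 1 → i.
G#-B#-D#-F# has root G#, degree 5 in C# minor, so V7.
C#-E-G#: root C# is the tonic; minor triad there is i.

i - V7 - i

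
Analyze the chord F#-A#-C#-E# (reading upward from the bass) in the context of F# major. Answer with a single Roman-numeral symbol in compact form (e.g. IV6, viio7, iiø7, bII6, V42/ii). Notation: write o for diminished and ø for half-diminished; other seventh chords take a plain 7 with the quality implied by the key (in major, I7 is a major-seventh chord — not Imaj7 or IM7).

I7

Stacked in thirds the chord is F#-A#-C#-E#: a major seventh chord on F#.
In F# major, F# is the tonic; the diatonic major seventh chord there is I7.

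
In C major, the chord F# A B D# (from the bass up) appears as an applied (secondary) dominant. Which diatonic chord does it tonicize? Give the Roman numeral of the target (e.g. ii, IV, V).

iii

The chord is a dominant seventh chord on B.
A dominant resolves down a perfect fifth: B → E. In C major, E is scale degree 3, i.e. iii.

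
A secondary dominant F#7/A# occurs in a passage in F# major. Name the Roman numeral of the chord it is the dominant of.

IV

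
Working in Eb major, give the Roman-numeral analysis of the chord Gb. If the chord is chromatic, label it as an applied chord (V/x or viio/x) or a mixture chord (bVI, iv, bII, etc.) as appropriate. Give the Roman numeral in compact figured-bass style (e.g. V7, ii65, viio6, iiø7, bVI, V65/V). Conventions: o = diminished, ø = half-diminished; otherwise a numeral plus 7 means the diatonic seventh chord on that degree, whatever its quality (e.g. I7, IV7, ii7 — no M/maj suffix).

bIII

Stacked in thirds the chord is Gb-Bb-Db: a major triad on Gb.
Gb is the lowered third degree of Eb major (diatonic 3 would be G). This is a major triad on the lowered third degree, borrowed from the parallel minor.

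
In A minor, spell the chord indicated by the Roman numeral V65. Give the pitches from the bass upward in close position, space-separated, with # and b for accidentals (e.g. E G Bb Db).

G# B D E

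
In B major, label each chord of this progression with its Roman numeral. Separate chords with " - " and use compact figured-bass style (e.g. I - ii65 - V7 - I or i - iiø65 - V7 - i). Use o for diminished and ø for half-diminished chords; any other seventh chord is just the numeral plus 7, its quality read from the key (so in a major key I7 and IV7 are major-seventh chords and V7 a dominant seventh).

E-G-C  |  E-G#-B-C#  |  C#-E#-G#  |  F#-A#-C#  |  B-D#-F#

E-G-C is non-diatonic — a major triad on the lowered supertonic (C): the Neapolitan sixth, bII6 (third, E, in the bass — hence the 6).
E-G#-B-C# has root C#, degree 2 in B major, so ii65.
C#-E#-G# is the secondary dominant of V (major triad on C#): V/V.
F#-A#-C#: root F# is the dominant; major triad there is V.
B-D#-F#: root B is the tonic; major triad there is I.

bII6 - ii65 - V/V - V - I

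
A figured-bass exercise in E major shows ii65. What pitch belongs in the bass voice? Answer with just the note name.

ii in E major has root F#; the chord is F#-A-C#-E.
The figure 65 means first inversion — the third is in the bass.

A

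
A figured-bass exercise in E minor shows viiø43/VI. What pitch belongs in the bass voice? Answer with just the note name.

F

The applied chord viiø43/VI is rooted on B: B-D-F-A.
The figure 43 means second inversion — the fifth is in the bass.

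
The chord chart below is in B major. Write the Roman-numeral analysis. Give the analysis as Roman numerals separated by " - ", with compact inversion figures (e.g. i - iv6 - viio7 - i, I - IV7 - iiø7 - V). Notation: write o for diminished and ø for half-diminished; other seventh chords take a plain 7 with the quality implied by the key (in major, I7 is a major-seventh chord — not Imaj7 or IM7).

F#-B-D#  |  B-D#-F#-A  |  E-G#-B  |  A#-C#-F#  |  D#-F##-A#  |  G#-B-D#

F#-B-D#: root B is the tonic; major triad there is I64.
B-D#-F#-A: a dominant seventh chord on B, the applied dominant of IV → V7/IV.
E-G#-B: major triad on E = scale degree 4 → IV.
A#-C#-F#: root F# is the dominant; major triad there is V6.
D#-F##-A# is the secondary dominant of vi (major triad on D#): V/vi.
G#-B-D# has root G#, degree 6 in B major, so vi.

I64 - V7/IV - IV - V6 - V/vi - vi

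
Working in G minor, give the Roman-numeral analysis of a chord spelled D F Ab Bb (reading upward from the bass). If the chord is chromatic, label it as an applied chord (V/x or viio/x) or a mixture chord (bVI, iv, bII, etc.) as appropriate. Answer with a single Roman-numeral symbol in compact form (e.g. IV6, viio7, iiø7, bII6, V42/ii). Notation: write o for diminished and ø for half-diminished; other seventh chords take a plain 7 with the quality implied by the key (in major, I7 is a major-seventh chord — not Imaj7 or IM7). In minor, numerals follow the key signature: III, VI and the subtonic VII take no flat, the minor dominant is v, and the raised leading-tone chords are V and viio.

V65/VI

The pitches Bb-D-F-Ab form a dominant seventh chord rooted on Bb.
Bb is not a diatonic chord root with this quality in G minor, but it lies a perfect fifth above Eb (VI), so the chord functions as an applied dominant of VI.
With D in the bass the chord is in first inversion, so the figured bass is 65.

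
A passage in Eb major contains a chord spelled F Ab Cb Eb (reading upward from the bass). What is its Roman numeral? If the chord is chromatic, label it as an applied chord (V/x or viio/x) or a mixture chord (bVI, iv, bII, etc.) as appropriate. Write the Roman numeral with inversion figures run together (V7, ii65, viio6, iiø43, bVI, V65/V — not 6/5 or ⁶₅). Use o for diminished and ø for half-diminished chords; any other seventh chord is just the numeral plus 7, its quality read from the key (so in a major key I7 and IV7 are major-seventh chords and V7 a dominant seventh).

iiø7

The pitches F-Ab-Cb-Eb form a half-diminished seventh chord rooted on F.
F is the second degree of Eb major. This is the half-diminished supertonic seventh, borrowed from the parallel minor.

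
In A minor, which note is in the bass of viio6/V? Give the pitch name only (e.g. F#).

F#

The applied chord viio6/V is rooted on D#: D#-F#-A.
The figure 6 means first inversion — the third is in the bass.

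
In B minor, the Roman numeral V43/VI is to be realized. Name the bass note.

A

The applied chord V43/VI is rooted on D: D-F#-A-C.
The figure 43 means second inversion — the fifth is in the bass.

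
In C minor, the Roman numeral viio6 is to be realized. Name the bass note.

viio in C minor has root B; the chord is B-D-F.
The figure 6 means first inversion — the third is in the bass.

D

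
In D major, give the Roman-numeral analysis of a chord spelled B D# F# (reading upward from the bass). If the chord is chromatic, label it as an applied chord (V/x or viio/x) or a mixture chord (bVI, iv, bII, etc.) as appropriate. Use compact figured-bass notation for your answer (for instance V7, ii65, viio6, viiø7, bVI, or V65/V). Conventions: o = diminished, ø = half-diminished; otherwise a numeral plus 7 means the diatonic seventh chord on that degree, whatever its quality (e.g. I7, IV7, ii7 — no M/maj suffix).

The pitches B-D#-F# form a major triad rooted on B.
B is not a diatonic chord root with this quality in D major, but it lies a perfect fifth above E (ii), so the chord functions as an applied dominant of ii.

V/ii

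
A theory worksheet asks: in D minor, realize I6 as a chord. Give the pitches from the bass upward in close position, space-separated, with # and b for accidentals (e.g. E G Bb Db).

Scale degree 1 in D minor is D; here the chord built on it is altered to a major triad. I6 is the major tonic (Picardy third), borrowed from the parallel major.
So the chord is D-F#-A.
With the 6 figure the chord is in first inversion; from the bass F# upward in close position it reads F#-A-D.

F# A D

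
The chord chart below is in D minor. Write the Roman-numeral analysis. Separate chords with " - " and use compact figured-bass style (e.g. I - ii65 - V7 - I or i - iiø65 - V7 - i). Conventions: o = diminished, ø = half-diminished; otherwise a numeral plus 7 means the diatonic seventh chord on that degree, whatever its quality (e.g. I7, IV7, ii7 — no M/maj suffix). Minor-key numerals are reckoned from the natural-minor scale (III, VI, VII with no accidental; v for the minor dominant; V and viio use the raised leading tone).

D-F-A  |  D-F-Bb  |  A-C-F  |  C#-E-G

D-F-A has root D, degree 1 in D minor, so i.
D-F-Bb has root Bb, degree 6 in D minor, so VI6.
A-C-F has root F, degree 3 in D minor, so III6.
C#-E-G: root C# is the leading tone; diminished triad there is viio.

i - VI6 - III6 - viio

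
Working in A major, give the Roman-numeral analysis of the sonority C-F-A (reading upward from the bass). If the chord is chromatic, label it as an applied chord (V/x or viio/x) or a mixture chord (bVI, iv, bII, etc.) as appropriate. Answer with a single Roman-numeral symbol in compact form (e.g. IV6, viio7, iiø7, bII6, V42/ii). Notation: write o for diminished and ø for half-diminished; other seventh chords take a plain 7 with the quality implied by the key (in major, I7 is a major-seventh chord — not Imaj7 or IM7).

bVI64

The pitches F-A-C form a major triad rooted on F.
F is the lowered sixth degree of A major (diatonic 6 would be F#). This is a major triad on the lowered sixth degree, borrowed from the parallel minor.
With C in the bass the chord is in second inversion, so the figured bass is 64.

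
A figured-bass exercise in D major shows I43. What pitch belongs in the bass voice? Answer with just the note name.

A

I in D major has root D; the chord is D-F#-A-C#.
The figure 43 means second inversion — the fifth is in the bass.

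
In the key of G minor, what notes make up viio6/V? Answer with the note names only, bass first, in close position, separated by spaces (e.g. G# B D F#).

viio6/V is a secondary leading-tone chord. The target V is D in G minor; the applied chord is rooted a semitone below, on C#.
Building a diminished triad on C# gives C#-E-G.
With the 6 figure the chord is in first inversion; from the bass E upward in close position it reads E-G-C#.

E G C#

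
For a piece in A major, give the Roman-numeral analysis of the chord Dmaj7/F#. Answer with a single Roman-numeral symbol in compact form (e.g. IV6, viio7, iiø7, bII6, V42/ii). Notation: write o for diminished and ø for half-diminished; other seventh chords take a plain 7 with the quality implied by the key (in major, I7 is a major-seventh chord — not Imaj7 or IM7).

IV65

Stacked in thirds the chord is D-F#-A-C#: a major seventh chord on D.
D is scale degree 4 in A major, and a major seventh chord on that degree is written IV7.
With F# in the bass the chord is in first inversion, so the figured bass is 65.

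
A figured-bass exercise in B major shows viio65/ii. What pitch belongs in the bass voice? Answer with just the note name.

D#

The applied chord viio65/ii is rooted on B#: B#-D#-F#-A.
The figure 65 means first inversion — the third is in the bass.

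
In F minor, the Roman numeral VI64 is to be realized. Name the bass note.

VI in F minor has root Db; the chord is Db-F-Ab.
The figure 64 means second inversion — the fifth is in the bass.

Ab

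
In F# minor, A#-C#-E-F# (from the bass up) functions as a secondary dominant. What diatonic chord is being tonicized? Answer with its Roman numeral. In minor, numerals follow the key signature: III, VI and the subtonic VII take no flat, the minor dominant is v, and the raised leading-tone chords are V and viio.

The chord is a dominant seventh chord on F#.
A dominant resolves down a perfect fifth: F# → B. In F# minor, B is scale degree 4, i.e. iv.

iv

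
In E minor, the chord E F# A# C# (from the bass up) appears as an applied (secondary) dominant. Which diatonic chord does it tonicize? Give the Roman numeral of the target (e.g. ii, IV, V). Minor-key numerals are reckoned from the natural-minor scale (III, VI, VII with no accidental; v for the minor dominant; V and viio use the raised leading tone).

V

The chord is a dominant seventh chord on F#.
A dominant resolves down a perfect fifth: F# → B. In E minor, B is scale degree 5, i.e. V.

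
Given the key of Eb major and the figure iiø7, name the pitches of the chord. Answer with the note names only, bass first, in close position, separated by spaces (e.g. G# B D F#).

Scale degree 2 in Eb major is F; here the chord built on it is altered to a half-diminished seventh chord. iiø7 is the half-diminished supertonic seventh, borrowed from the parallel minor.
So the chord is F-Ab-Cb-Eb, a half-diminished seventh chord.

F Ab Cb Eb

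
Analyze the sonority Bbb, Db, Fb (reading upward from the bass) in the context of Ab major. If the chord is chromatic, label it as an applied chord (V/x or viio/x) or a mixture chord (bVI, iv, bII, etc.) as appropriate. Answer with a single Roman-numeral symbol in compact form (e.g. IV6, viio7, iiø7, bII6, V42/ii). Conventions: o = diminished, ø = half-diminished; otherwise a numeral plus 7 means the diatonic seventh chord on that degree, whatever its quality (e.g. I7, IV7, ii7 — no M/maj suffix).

Stacked in thirds the chord is Bbb-Db-Fb: a major triad on Bbb.
Bbb is the lowered second degree of Ab major (diatonic 2 would be Bb). This is the Neapolitan chord — a major triad on the lowered second degree.

bII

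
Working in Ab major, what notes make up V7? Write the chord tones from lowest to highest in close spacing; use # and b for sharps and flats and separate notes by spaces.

In Ab major, the dominant is Eb, and the diatonic chord built there is a dominant seventh chord.
Stacking thirds from Eb gives Eb-G-Bb-Db.

Eb G Bb Db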